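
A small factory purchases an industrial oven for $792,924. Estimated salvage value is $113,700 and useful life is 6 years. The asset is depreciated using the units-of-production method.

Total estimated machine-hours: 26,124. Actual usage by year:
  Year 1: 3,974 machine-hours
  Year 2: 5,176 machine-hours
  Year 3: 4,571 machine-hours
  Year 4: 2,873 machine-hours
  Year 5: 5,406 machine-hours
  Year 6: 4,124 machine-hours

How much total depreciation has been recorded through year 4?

Depreciable base = $792,924 − $113,700 = $679,224.
Rate = $679,224 / 26,124 machine-hours = $26 per machine-hour.
Year 1: 3,974 × $26 = $103,324. Book value $689,600.
Year 2: 5,176 × $26 = $134,576. Book value $555,024.
Year 3: 4,571 × $26 = $118,846. Book value $436,178.
Year 4: 2,873 × $26 = $74,698. Book value $361,480.
Accumulated through year 4 = $792,924 − $361,480 = $431,444.

$431,444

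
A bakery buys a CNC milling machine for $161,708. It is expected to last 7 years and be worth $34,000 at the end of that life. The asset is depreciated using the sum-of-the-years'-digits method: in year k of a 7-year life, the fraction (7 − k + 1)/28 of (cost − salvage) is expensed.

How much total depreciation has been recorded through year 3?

$82,098

Depreciable base = $161,708 − $34,000 = $127,708.
Sum of the years' digits = 7+6+5+4+3+2+1 = 28.
Year 1: $127,708 × 7/28 = $31,927. Book value $129,781.
Year 2: $127,708 × 6/28 = $27,366. Book value $102,415.
Year 3: $127,708 × 5/28 = $22,805. Book value $79,610.
Accumulated through year 3 = $161,708 − $79,610 = $82,098.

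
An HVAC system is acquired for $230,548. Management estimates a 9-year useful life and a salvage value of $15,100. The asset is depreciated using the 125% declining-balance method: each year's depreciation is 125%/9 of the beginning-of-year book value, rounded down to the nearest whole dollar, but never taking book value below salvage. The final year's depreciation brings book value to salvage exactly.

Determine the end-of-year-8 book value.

$69,702

Depreciable base = $230,548 − $15,100 = $215,448.
Year 1: ⌊$230,548 × 125%/9⌋ = $32,020. Book value $198,528.
Year 2: ⌊$198,528 × 125%/9⌋ = $27,573. Book value $170,955.
Year 3: ⌊$170,955 × 125%/9⌋ = $23,743. Book value $147,212.
Year 4: ⌊$147,212 × 125%/9⌋ = $20,446. Book value $126,766.
Year 5: ⌊$126,766 × 125%/9⌋ = $17,606. Book value $109,160.
Year 6: ⌊$109,160 × 125%/9⌋ = $15,161. Book value $93,999.
Year 7: ⌊$93,999 × 125%/9⌋ = $13,055. Book value $80,944.
Year 8: ⌊$80,944 × 125%/9⌋ = $11,242. Book value $69,702.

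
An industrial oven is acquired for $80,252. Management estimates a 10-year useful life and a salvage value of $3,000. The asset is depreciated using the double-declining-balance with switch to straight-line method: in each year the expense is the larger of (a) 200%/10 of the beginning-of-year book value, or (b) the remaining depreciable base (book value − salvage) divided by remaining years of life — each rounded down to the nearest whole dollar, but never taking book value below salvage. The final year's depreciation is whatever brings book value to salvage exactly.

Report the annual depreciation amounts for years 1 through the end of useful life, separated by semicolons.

Depreciable base = $80,252 − $3,000 = $77,252.
Year 1: DB = ⌊$80,252 × 200%/10⌋ = $16,050; SL = ⌊$77,252/10⌋ = $7,725 → take DB $16,050. Book value $64,202.
Year 2: DB = ⌊$64,202 × 200%/10⌋ = $12,840; SL = ⌊$61,202/9⌋ = $6,800 → take DB $12,840. Book value $51,362.
Year 3: DB = ⌊$51,362 × 200%/10⌋ = $10,272; SL = ⌊$48,362/8⌋ = $6,045 → take DB $10,272. Book value $41,090.
Year 4: DB = ⌊$41,090 × 200%/10⌋ = $8,218; SL = ⌊$38,090/7⌋ = $5,441 → take DB $8,218. Book value $32,872.
Year 5: DB = ⌊$32,872 × 200%/10⌋ = $6,574; SL = ⌊$29,872/6⌋ = $4,978 → take DB $6,574. Book value $26,298.
Year 6: DB = ⌊$26,298 × 200%/10⌋ = $5,259; SL = ⌊$23,298/5⌋ = $4,659 → take DB $5,259. Book value $21,039.
Year 7: DB = ⌊$21,039 × 200%/10⌋ = $4,207; SL = ⌊$18,039/4⌋ = $4,509 → take SL $4,509. Book value $16,530.
Year 8: DB = ⌊$16,530 × 200%/10⌋ = $3,306; SL = ⌊$13,530/3⌋ = $4,510 → take SL $4,510. Book value $12,020.
Year 9: DB = ⌊$12,020 × 200%/10⌋ = $2,404; SL = ⌊$9,020/2⌋ = $4,510 → take SL $4,510. Book value $7,510.
Year 10 (final): $7,510 − $3,000 = $4,510. Book value $3,000.

$16,050; $12,840; $10,272; $8,218; $6,574; $5,259; $4,509; $4,510; $4,510; $4,510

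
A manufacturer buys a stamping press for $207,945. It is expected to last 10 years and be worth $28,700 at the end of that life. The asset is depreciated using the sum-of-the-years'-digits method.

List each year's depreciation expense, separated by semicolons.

$32,590; $29,331; $26,072; $22,813; $19,554; $16,295; $13,036; $9,777; $6,518; $3,259

Depreciable base = $207,945 − $28,700 = $179,245.
Sum of the years' digits = 10+9+8+7+6+5+4+3+2+1 = 55.
Year 1: $179,245 × 10/55 = $32,590. Book value $175,355.
Year 2: $179,245 × 9/55 = $29,331. Book value $146,024.
Year 3: $179,245 × 8/55 = $26,072. Book value $119,952.
Year 4: $179,245 × 7/55 = $22,813. Book value $97,139.
Year 5: $179,245 × 6/55 = $19,554. Book value $77,585.
Year 6: $179,245 × 5/55 = $16,295. Book value $61,290.
Year 7: $179,245 × 4/55 = $13,036. Book value $48,254.
Year 8: $179,245 × 3/55 = $9,777. Book value $38,477.
Year 9: $179,245 × 2/55 = $6,518. Book value $31,959.
Year 10: $179,245 × 1/55 = $3,259. Book value $28,700.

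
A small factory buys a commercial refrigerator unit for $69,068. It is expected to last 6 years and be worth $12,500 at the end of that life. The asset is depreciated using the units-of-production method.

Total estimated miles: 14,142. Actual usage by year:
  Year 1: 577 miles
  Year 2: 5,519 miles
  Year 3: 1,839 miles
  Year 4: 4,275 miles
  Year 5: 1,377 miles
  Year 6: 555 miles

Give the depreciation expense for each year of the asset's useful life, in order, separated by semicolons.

$2,308; $22,076; $7,356; $17,100; $5,508; $2,220

Depreciable base = $69,068 − $12,500 = $56,568.
Rate = $56,568 / 14,142 miles = $4 per mile.
Year 1: 577 × $4 = $2,308. Book value $66,760.
Year 2: 5,519 × $4 = $22,076. Book value $44,684.
Year 3: 1,839 × $4 = $7,356. Book value $37,328.
Year 4: 4,275 × $4 = $17,100. Book value $20,228.
Year 5: 1,377 × $4 = $5,508. Book value $14,720.
Year 6: 555 × $4 = $2,220. Book value $12,500.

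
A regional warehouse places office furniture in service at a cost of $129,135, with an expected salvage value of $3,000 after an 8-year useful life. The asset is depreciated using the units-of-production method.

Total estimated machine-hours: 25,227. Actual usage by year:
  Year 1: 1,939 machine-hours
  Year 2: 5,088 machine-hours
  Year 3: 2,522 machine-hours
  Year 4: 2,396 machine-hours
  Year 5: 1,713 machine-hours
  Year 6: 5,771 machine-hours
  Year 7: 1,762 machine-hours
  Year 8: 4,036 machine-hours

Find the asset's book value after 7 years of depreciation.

$23,180

Depreciable base = $129,135 − $3,000 = $126,135.
Rate = $126,135 / 25,227 machine-hours = $5 per machine-hour.
Year 1: 1,939 × $5 = $9,695. Book value $119,440.
Year 2: 5,088 × $5 = $25,440. Book value $94,000.
Year 3: 2,522 × $5 = $12,610. Book value $81,390.
Year 4: 2,396 × $5 = $11,980. Book value $69,410.
Year 5: 1,713 × $5 = $8,565. Book value $60,845.
Year 6: 5,771 × $5 = $28,855. Book value $31,990.
Year 7: 1,762 × $5 = $8,810. Book value $23,180.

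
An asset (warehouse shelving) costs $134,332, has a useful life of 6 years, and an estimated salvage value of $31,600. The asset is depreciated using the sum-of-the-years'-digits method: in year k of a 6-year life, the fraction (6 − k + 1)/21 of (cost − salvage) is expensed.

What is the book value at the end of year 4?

$46,276

Depreciable base = $134,332 − $31,600 = $102,732.
Sum of the years' digits = 6+5+4+3+2+1 = 21.
Year 1: $102,732 × 6/21 = $29,352. Book value $104,980.
Year 2: $102,732 × 5/21 = $24,460. Book value $80,520.
Year 3: $102,732 × 4/21 = $19,568. Book value $60,952.
Year 4: $102,732 × 3/21 = $14,676. Book value $46,276.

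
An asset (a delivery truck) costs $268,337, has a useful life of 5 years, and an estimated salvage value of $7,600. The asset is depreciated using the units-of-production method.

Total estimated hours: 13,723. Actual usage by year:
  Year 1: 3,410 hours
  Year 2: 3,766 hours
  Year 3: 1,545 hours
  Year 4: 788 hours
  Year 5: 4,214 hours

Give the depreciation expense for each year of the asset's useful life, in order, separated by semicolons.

$64,790; $71,554; $29,355; $14,972; $80,066

Depreciable base = $268,337 − $7,600 = $260,737.
Rate = $260,737 / 13,723 hours = $19 per hour.
Year 1: 3,410 × $19 = $64,790. Book value $203,547.
Year 2: 3,766 × $19 = $71,554. Book value $131,993.
Year 3: 1,545 × $19 = $29,355. Book value $102,638.
Year 4: 788 × $19 = $14,972. Book value $87,666.
Year 5: 4,214 × $19 = $80,066. Book value $7,600.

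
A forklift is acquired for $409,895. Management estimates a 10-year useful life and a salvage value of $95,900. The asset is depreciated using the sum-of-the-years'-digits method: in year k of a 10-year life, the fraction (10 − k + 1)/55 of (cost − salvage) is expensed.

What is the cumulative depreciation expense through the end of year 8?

$296,868

Depreciable base = $409,895 − $95,900 = $313,995.
Sum of the years' digits = 10+9+8+7+6+5+4+3+2+1 = 55.
Year 1: $313,995 × 10/55 = $57,090. Book value $352,805.
Year 2: $313,995 × 9/55 = $51,381. Book value $301,424.
Year 3: $313,995 × 8/55 = $45,672. Book value $255,752.
Year 4: $313,995 × 7/55 = $39,963. Book value $215,789.
Year 5: $313,995 × 6/55 = $34,254. Book value $181,535.
Year 6: $313,995 × 5/55 = $28,545. Book value $152,990.
Year 7: $313,995 × 4/55 = $22,836. Book value $130,154.
Year 8: $313,995 × 3/55 = $17,127. Book value $113,027.
Accumulated through year 8 = $409,895 − $113,027 = $296,868.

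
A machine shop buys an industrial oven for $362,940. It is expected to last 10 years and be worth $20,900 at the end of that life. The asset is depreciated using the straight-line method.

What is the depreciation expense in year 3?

$34,204

Depreciable base = $362,940 − $20,900 = $342,040.
Annual expense = $342,040 / 10 = $34,204.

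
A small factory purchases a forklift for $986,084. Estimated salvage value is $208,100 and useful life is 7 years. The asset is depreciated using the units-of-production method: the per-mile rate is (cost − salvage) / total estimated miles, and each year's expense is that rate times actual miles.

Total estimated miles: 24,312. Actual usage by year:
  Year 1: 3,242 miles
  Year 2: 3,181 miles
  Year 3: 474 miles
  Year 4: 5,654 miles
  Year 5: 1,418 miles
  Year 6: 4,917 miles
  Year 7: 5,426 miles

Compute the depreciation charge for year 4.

Depreciable base = $986,084 − $208,100 = $777,984.
Rate = $777,984 / 24,312 miles = $32 per mile.
Year 1: 3,242 × $32 = $103,744. Book value $882,340.
Year 2: 3,181 × $32 = $101,792. Book value $780,548.
Year 3: 474 × $32 = $15,168. Book value $765,380.
Year 4: 5,654 × $32 = $180,928. Book value $584,452.

$180,928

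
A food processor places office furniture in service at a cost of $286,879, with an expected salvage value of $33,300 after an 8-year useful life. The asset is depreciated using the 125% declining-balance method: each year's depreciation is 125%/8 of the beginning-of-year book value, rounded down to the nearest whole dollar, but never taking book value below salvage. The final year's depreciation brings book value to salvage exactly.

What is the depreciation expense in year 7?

Depreciable base = $286,879 − $33,300 = $253,579.
Year 1: ⌊$286,879 × 125%/8⌋ = $44,824. Book value $242,055.
Year 2: ⌊$242,055 × 125%/8⌋ = $37,821. Book value $204,234.
Year 3: ⌊$204,234 × 125%/8⌋ = $31,911. Book value $172,323.
Year 4: ⌊$172,323 × 125%/8⌋ = $26,925. Book value $145,398.
Year 5: ⌊$145,398 × 125%/8⌋ = $22,718. Book value $122,680.
Year 6: ⌊$122,680 × 125%/8⌋ = $19,168. Book value $103,512.
Year 7: ⌊$103,512 × 125%/8⌋ = $16,173. Book value $87,339.

$16,173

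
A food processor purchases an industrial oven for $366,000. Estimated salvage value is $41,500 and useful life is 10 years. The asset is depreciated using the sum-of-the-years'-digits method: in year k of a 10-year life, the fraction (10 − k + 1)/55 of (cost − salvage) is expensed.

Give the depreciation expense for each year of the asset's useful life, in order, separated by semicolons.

Depreciable base = $366,000 − $41,500 = $324,500.
Sum of the years' digits = 10+9+8+7+6+5+4+3+2+1 = 55.
Year 1: $324,500 × 10/55 = $59,000. Book value $307,000.
Year 2: $324,500 × 9/55 = $53,100. Book value $253,900.
Year 3: $324,500 × 8/55 = $47,200. Book value $206,700.
Year 4: $324,500 × 7/55 = $41,300. Book value $165,400.
Year 5: $324,500 × 6/55 = $35,400. Book value $130,000.
Year 6: $324,500 × 5/55 = $29,500. Book value $100,500.
Year 7: $324,500 × 4/55 = $23,600. Book value $76,900.
Year 8: $324,500 × 3/55 = $17,700. Book value $59,200.
Year 9: $324,500 × 2/55 = $11,800. Book value $47,400.
Year 10: $324,500 × 1/55 = $5,900. Book value $41,500.

$59,000; $53,100; $47,200; $41,300; $35,400; $29,500; $23,600; $17,700; $11,800; $5,900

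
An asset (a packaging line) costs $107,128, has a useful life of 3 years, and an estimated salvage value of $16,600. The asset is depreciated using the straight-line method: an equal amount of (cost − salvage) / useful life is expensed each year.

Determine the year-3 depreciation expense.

$30,176

Depreciable base = $107,128 − $16,600 = $90,528.
Annual expense = $90,528 / 3 = $30,176.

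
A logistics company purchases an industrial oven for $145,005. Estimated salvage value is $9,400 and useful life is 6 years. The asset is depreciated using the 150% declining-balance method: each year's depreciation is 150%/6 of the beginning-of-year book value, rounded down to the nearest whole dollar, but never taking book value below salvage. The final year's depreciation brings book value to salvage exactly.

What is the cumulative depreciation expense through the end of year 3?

Depreciable base = $145,005 − $9,400 = $135,605.
Year 1: ⌊$145,005 × 150%/6⌋ = $36,251. Book value $108,754.
Year 2: ⌊$108,754 × 150%/6⌋ = $27,188. Book value $81,566.
Year 3: ⌊$81,566 × 150%/6⌋ = $20,391. Book value $61,175.
Accumulated through year 3 = $145,005 − $61,175 = $83,830.

$83,830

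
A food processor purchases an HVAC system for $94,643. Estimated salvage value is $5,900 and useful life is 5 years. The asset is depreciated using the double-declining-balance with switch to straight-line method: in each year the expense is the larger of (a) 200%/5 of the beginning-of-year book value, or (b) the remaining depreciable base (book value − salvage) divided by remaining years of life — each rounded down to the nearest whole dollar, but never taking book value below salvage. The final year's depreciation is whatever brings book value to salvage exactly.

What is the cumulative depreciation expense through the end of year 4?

$82,376

Depreciable base = $94,643 − $5,900 = $88,743.
Year 1: DB = ⌊$94,643 × 200%/5⌋ = $37,857; SL = ⌊$88,743/5⌋ = $17,748 → take DB $37,857. Book value $56,786.
Year 2: DB = ⌊$56,786 × 200%/5⌋ = $22,714; SL = ⌊$50,886/4⌋ = $12,721 → take DB $22,714. Book value $34,072.
Year 3: DB = ⌊$34,072 × 200%/5⌋ = $13,628; SL = ⌊$28,172/3⌋ = $9,390 → take DB $13,628. Book value $20,444.
Year 4: DB = ⌊$20,444 × 200%/5⌋ = $8,177; SL = ⌊$14,544/2⌋ = $7,272 → take DB $8,177. Book value $12,267.
Accumulated through year 4 = $94,643 − $12,267 = $82,376.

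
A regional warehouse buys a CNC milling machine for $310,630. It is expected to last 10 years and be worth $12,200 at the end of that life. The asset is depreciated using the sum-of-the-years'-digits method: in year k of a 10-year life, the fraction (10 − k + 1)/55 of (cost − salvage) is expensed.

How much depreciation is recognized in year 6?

Depreciable base = $310,630 − $12,200 = $298,430.
Sum of the years' digits = 10+9+8+7+6+5+4+3+2+1 = 55.
Year 1: $298,430 × 10/55 = $54,260. Book value $256,370.
Year 2: $298,430 × 9/55 = $48,834. Book value $207,536.
Year 3: $298,430 × 8/55 = $43,408. Book value $164,128.
Year 4: $298,430 × 7/55 = $37,982. Book value $126,146.
Year 5: $298,430 × 6/55 = $32,556. Book value $93,590.
Year 6: $298,430 × 5/55 = $27,130. Book value $66,460.

$27,130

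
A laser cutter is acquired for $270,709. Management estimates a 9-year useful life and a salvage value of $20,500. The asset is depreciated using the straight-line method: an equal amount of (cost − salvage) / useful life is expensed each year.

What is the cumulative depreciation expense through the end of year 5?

Depreciable base = $270,709 − $20,500 = $250,209.
Annual expense = $250,209 / 9 = $27,801.
End of year 1: book value $242,908.
End of year 2: book value $215,107.
End of year 3: book value $187,306.
End of year 4: book value $159,505.
End of year 5: book value $131,704.
Accumulated through year 5 = $270,709 − $131,704 = $139,005.

$139,005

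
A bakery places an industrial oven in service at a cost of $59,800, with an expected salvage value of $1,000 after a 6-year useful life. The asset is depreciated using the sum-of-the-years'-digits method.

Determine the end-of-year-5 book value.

$3,800

Depreciable base = $59,800 − $1,000 = $58,800.
Sum of the years' digits = 6+5+4+3+2+1 = 21.
Year 1: $58,800 × 6/21 = $16,800. Book value $43,000.
Year 2: $58,800 × 5/21 = $14,000. Book value $29,000.
Year 3: $58,800 × 4/21 = $11,200. Book value $17,800.
Year 4: $58,800 × 3/21 = $8,400. Book value $9,400.
Year 5: $58,800 × 2/21 = $5,600. Book value $3,800.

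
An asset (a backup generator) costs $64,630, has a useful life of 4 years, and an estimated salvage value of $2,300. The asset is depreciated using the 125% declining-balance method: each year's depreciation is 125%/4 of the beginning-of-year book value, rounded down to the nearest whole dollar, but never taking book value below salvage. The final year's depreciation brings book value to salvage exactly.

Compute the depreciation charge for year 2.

Depreciable base = $64,630 − $2,300 = $62,330.
Year 1: ⌊$64,630 × 125%/4⌋ = $20,196. Book value $44,434.
Year 2: ⌊$44,434 × 125%/4⌋ = $13,885. Book value $30,549.

$13,885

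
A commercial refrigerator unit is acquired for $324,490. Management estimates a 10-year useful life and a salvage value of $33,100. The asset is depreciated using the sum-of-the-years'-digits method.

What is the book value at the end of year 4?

$144,358

Depreciable base = $324,490 − $33,100 = $291,390.
Sum of the years' digits = 10+9+8+7+6+5+4+3+2+1 = 55.
Year 1: $291,390 × 10/55 = $52,980. Book value $271,510.
Year 2: $291,390 × 9/55 = $47,682. Book value $223,828.
Year 3: $291,390 × 8/55 = $42,384. Book value $181,444.
Year 4: $291,390 × 7/55 = $37,086. Book value $144,358.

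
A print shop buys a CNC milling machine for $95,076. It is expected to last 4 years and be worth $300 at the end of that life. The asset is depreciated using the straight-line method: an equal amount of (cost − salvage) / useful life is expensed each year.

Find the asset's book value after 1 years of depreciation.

Depreciable base = $95,076 − $300 = $94,776.
Annual expense = $94,776 / 4 = $23,694.
End of year 1: book value $71,382.

$71,382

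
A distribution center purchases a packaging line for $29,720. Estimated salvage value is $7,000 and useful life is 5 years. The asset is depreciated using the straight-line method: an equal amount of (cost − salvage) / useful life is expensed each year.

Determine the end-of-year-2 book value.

$20,632

Depreciable base = $29,720 − $7,000 = $22,720.
Annual expense = $22,720 / 5 = $4,544.
End of year 1: book value $25,176.
End of year 2: book value $20,632.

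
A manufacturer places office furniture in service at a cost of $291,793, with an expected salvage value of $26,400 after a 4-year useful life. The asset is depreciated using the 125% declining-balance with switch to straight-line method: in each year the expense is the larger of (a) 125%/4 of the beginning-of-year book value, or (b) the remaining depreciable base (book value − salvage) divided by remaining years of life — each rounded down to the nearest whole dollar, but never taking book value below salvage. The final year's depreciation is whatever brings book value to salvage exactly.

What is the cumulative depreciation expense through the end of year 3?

Depreciable base = $291,793 − $26,400 = $265,393.
Year 1: DB = ⌊$291,793 × 125%/4⌋ = $91,185; SL = ⌊$265,393/4⌋ = $66,348 → take DB $91,185. Book value $200,608.
Year 2: DB = ⌊$200,608 × 125%/4⌋ = $62,690; SL = ⌊$174,208/3⌋ = $58,069 → take DB $62,690. Book value $137,918.
Year 3: DB = ⌊$137,918 × 125%/4⌋ = $43,099; SL = ⌊$111,518/2⌋ = $55,759 → take SL $55,759. Book value $82,159.
Accumulated through year 3 = $291,793 − $82,159 = $209,634.

$209,634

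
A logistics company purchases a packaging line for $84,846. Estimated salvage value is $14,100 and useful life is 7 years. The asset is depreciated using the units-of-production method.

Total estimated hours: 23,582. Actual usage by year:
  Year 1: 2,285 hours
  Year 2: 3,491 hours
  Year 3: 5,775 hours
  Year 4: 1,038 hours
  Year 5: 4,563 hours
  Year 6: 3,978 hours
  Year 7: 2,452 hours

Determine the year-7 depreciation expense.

Depreciable base = $84,846 − $14,100 = $70,746.
Rate = $70,746 / 23,582 hours = $3 per hour.
Year 1: 2,285 × $3 = $6,855. Book value $77,991.
Year 2: 3,491 × $3 = $10,473. Book value $67,518.
Year 3: 5,775 × $3 = $17,325. Book value $50,193.
Year 4: 1,038 × $3 = $3,114. Book value $47,079.
Year 5: 4,563 × $3 = $13,689. Book value $33,390.
Year 6: 3,978 × $3 = $11,934. Book value $21,456.
Year 7: 2,452 × $3 = $7,356. Book value $14,100.

$7,356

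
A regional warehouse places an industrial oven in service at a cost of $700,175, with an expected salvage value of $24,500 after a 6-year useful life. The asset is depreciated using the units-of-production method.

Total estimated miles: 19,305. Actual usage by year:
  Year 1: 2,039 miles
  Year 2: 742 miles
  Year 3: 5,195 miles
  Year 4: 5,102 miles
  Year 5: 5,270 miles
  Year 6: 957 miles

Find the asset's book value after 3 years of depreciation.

$421,015

Depreciable base = $700,175 − $24,500 = $675,675.
Rate = $675,675 / 19,305 miles = $35 per mile.
Year 1: 2,039 × $35 = $71,365. Book value $628,810.
Year 2: 742 × $35 = $25,970. Book value $602,840.
Year 3: 5,195 × $35 = $181,825. Book value $421,015.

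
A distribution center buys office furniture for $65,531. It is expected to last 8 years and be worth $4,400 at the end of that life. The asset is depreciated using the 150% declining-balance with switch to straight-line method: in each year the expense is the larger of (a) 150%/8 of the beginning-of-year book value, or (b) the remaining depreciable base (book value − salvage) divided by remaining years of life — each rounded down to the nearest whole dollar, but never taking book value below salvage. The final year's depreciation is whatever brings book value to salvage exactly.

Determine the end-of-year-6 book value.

$16,480

Depreciable base = $65,531 − $4,400 = $61,131.
Year 1: DB = ⌊$65,531 × 150%/8⌋ = $12,287; SL = ⌊$61,131/8⌋ = $7,641 → take DB $12,287. Book value $53,244.
Year 2: DB = ⌊$53,244 × 150%/8⌋ = $9,983; SL = ⌊$48,844/7⌋ = $6,977 → take DB $9,983. Book value $43,261.
Year 3: DB = ⌊$43,261 × 150%/8⌋ = $8,111; SL = ⌊$38,861/6⌋ = $6,476 → take DB $8,111. Book value $35,150.
Year 4: DB = ⌊$35,150 × 150%/8⌋ = $6,590; SL = ⌊$30,750/5⌋ = $6,150 → take DB $6,590. Book value $28,560.
Year 5: DB = ⌊$28,560 × 150%/8⌋ = $5,355; SL = ⌊$24,160/4⌋ = $6,040 → take SL $6,040. Book value $22,520.
Year 6: DB = ⌊$22,520 × 150%/8⌋ = $4,222; SL = ⌊$18,120/3⌋ = $6,040 → take SL $6,040. Book value $16,480.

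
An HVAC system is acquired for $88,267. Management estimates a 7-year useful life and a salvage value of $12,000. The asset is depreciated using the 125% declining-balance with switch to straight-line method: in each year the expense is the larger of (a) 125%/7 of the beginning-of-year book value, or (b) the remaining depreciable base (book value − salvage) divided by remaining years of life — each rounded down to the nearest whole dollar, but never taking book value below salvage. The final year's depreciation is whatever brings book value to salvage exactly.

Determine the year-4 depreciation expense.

$9,231

Depreciable base = $88,267 − $12,000 = $76,267.
Year 1: DB = ⌊$88,267 × 125%/7⌋ = $15,761; SL = ⌊$76,267/7⌋ = $10,895 → take DB $15,761. Book value $72,506.
Year 2: DB = ⌊$72,506 × 125%/7⌋ = $12,947; SL = ⌊$60,506/6⌋ = $10,084 → take DB $12,947. Book value $59,559.
Year 3: DB = ⌊$59,559 × 125%/7⌋ = $10,635; SL = ⌊$47,559/5⌋ = $9,511 → take DB $10,635. Book value $48,924.
Year 4: DB = ⌊$48,924 × 125%/7⌋ = $8,736; SL = ⌊$36,924/4⌋ = $9,231 → take SL $9,231. Book value $39,693.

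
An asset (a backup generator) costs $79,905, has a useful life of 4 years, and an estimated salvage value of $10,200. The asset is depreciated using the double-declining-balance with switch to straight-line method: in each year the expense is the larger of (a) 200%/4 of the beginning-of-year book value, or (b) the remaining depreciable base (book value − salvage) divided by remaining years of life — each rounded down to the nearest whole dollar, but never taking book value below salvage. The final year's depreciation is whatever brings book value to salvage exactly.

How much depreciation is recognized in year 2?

$19,976

Depreciable base = $79,905 − $10,200 = $69,705.
Year 1: DB = ⌊$79,905 × 200%/4⌋ = $39,952; SL = ⌊$69,705/4⌋ = $17,426 → take DB $39,952. Book value $39,953.
Year 2: DB = ⌊$39,953 × 200%/4⌋ = $19,976; SL = ⌊$29,753/3⌋ = $9,917 → take DB $19,976. Book value $19,977.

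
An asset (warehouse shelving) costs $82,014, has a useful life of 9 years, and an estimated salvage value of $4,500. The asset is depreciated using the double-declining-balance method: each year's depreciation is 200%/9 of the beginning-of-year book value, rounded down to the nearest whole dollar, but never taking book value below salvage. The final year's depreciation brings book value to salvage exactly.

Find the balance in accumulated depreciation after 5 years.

Depreciable base = $82,014 − $4,500 = $77,514.
Year 1: ⌊$82,014 × 200%/9⌋ = $18,225. Book value $63,789.
Year 2: ⌊$63,789 × 200%/9⌋ = $14,175. Book value $49,614.
Year 3: ⌊$49,614 × 200%/9⌋ = $11,025. Book value $38,589.
Year 4: ⌊$38,589 × 200%/9⌋ = $8,575. Book value $30,014.
Year 5: ⌊$30,014 × 200%/9⌋ = $6,669. Book value $23,345.
Accumulated through year 5 = $82,014 − $23,345 = $58,669.

$58,669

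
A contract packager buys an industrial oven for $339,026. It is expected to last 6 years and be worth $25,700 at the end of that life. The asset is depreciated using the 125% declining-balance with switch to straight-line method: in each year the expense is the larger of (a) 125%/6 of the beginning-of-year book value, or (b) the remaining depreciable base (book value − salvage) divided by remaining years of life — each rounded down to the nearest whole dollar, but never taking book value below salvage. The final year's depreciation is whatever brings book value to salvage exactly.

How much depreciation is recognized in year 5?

Depreciable base = $339,026 − $25,700 = $313,326.
Year 1: DB = ⌊$339,026 × 125%/6⌋ = $70,630; SL = ⌊$313,326/6⌋ = $52,221 → take DB $70,630. Book value $268,396.
Year 2: DB = ⌊$268,396 × 125%/6⌋ = $55,915; SL = ⌊$242,696/5⌋ = $48,539 → take DB $55,915. Book value $212,481.
Year 3: DB = ⌊$212,481 × 125%/6⌋ = $44,266; SL = ⌊$186,781/4⌋ = $46,695 → take SL $46,695. Book value $165,786.
Year 4: DB = ⌊$165,786 × 125%/6⌋ = $34,538; SL = ⌊$140,086/3⌋ = $46,695 → take SL $46,695. Book value $119,091.
Year 5: DB = ⌊$119,091 × 125%/6⌋ = $24,810; SL = ⌊$93,391/2⌋ = $46,695 → take SL $46,695. Book value $72,396.

$46,695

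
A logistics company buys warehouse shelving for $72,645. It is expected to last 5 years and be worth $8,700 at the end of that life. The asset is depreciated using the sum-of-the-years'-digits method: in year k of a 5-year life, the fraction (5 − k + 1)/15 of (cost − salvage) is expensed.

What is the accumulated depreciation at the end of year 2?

$38,367

Depreciable base = $72,645 − $8,700 = $63,945.
Sum of the years' digits = 5+4+3+2+1 = 15.
Year 1: $63,945 × 5/15 = $21,315. Book value $51,330.
Year 2: $63,945 × 4/15 = $17,052. Book value $34,278.
Accumulated through year 2 = $72,645 − $34,278 = $38,367.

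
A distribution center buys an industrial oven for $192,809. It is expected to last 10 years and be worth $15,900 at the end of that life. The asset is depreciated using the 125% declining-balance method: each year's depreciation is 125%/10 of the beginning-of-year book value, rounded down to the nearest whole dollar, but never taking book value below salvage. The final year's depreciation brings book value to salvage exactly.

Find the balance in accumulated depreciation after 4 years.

Depreciable base = $192,809 − $15,900 = $176,909.
Year 1: ⌊$192,809 × 125%/10⌋ = $24,101. Book value $168,708.
Year 2: ⌊$168,708 × 125%/10⌋ = $21,088. Book value $147,620.
Year 3: ⌊$147,620 × 125%/10⌋ = $18,452. Book value $129,168.
Year 4: ⌊$129,168 × 125%/10⌋ = $16,146. Book value $113,022.
Accumulated through year 4 = $192,809 − $113,022 = $79,787.

$79,787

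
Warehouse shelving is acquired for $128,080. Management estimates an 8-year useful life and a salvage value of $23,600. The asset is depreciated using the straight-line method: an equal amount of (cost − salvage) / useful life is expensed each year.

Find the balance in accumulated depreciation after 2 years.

$26,120

Depreciable base = $128,080 − $23,600 = $104,480.
Annual expense = $104,480 / 8 = $13,060.
End of year 1: book value $115,020.
End of year 2: book value $101,960.
Accumulated through year 2 = $128,080 − $101,960 = $26,120.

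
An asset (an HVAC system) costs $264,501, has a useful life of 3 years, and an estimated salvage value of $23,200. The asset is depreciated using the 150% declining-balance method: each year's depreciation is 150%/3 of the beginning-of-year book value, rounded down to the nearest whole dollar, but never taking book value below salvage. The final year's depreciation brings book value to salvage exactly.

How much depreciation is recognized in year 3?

Depreciable base = $264,501 − $23,200 = $241,301.
Year 1: ⌊$264,501 × 150%/3⌋ = $132,250. Book value $132,251.
Year 2: ⌊$132,251 × 150%/3⌋ = $66,125. Book value $66,126.
Year 3 (final): $66,126 − $23,200 = $42,926. Book value $23,200.

$42,926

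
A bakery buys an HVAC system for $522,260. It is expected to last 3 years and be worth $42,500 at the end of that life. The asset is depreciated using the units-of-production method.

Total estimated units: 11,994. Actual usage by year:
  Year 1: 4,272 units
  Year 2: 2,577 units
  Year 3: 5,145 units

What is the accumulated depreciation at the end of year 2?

$273,960

Depreciable base = $522,260 − $42,500 = $479,760.
Rate = $479,760 / 11,994 units = $40 per unit.
Year 1: 4,272 × $40 = $170,880. Book value $351,380.
Year 2: 2,577 × $40 = $103,080. Book value $248,300.
Accumulated through year 2 = $522,260 − $248,300 = $273,960.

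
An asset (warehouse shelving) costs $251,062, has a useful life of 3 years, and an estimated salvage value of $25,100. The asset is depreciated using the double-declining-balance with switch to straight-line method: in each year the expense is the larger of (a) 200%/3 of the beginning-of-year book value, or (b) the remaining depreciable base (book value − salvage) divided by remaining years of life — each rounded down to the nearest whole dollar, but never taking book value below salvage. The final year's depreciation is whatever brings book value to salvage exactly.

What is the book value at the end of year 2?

Depreciable base = $251,062 − $25,100 = $225,962.
Year 1: DB = ⌊$251,062 × 200%/3⌋ = $167,374; SL = ⌊$225,962/3⌋ = $75,320 → take DB $167,374. Book value $83,688.
Year 2: DB = ⌊$83,688 × 200%/3⌋ = $55,792; SL = ⌊$58,588/2⌋ = $29,294 → take DB $55,792. Book value $27,896.

$27,896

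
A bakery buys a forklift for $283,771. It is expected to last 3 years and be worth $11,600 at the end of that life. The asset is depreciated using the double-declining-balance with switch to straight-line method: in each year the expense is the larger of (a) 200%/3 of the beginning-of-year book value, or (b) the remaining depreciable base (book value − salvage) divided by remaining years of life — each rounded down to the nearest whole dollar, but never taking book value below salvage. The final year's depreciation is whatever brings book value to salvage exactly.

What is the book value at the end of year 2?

Depreciable base = $283,771 − $11,600 = $272,171.
Year 1: DB = ⌊$283,771 × 200%/3⌋ = $189,180; SL = ⌊$272,171/3⌋ = $90,723 → take DB $189,180. Book value $94,591.
Year 2: DB = ⌊$94,591 × 200%/3⌋ = $63,060; SL = ⌊$82,991/2⌋ = $41,495 → take DB $63,060. Book value $31,531.

$31,531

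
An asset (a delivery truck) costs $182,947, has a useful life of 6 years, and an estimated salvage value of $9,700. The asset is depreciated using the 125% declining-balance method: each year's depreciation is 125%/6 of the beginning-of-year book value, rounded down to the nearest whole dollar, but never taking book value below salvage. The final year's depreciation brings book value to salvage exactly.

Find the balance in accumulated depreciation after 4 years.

$111,084

Depreciable base = $182,947 − $9,700 = $173,247.
Year 1: ⌊$182,947 × 125%/6⌋ = $38,113. Book value $144,834.
Year 2: ⌊$144,834 × 125%/6⌋ = $30,173. Book value $114,661.
Year 3: ⌊$114,661 × 125%/6⌋ = $23,887. Book value $90,774.
Year 4: ⌊$90,774 × 125%/6⌋ = $18,911. Book value $71,863.
Accumulated through year 4 = $182,947 − $71,863 = $111,084.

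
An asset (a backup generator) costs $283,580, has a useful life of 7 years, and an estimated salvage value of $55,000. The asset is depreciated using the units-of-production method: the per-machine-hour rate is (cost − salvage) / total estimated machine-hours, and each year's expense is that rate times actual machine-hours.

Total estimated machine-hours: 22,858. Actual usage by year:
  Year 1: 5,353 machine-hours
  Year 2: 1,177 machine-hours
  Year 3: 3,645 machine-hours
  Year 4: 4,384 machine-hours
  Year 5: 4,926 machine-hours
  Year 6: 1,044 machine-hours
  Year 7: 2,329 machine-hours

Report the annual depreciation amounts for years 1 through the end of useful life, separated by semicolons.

$53,530; $11,770; $36,450; $43,840; $49,260; $10,440; $23,290

Depreciable base = $283,580 − $55,000 = $228,580.
Rate = $228,580 / 22,858 machine-hours = $10 per machine-hour.
Year 1: 5,353 × $10 = $53,530. Book value $230,050.
Year 2: 1,177 × $10 = $11,770. Book value $218,280.
Year 3: 3,645 × $10 = $36,450. Book value $181,830.
Year 4: 4,384 × $10 = $43,840. Book value $137,990.
Year 5: 4,926 × $10 = $49,260. Book value $88,730.
Year 6: 1,044 × $10 = $10,440. Book value $78,290.
Year 7: 2,329 × $10 = $23,290. Book value $55,000.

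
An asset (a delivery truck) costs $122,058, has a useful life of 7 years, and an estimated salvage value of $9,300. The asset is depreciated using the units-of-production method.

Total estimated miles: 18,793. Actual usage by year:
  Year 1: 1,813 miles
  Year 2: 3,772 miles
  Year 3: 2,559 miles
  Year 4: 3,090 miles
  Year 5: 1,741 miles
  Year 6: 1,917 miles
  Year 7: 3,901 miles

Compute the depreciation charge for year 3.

Depreciable base = $122,058 − $9,300 = $112,758.
Rate = $112,758 / 18,793 miles = $6 per mile.
Year 1: 1,813 × $6 = $10,878. Book value $111,180.
Year 2: 3,772 × $6 = $22,632. Book value $88,548.
Year 3: 2,559 × $6 = $15,354. Book value $73,194.

$15,354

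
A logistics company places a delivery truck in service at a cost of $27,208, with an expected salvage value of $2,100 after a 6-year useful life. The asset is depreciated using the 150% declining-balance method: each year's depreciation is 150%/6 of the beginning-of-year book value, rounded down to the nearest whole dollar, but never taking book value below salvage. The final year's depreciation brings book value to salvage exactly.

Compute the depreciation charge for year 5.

Depreciable base = $27,208 − $2,100 = $25,108.
Year 1: ⌊$27,208 × 150%/6⌋ = $6,802. Book value $20,406.
Year 2: ⌊$20,406 × 150%/6⌋ = $5,101. Book value $15,305.
Year 3: ⌊$15,305 × 150%/6⌋ = $3,826. Book value $11,479.
Year 4: ⌊$11,479 × 150%/6⌋ = $2,869. Book value $8,610.
Year 5: ⌊$8,610 × 150%/6⌋ = $2,152. Book value $6,458.

$2,152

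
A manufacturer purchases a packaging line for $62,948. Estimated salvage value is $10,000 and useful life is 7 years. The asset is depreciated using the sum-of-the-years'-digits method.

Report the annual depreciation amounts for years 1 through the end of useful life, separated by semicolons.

$13,237; $11,346; $9,455; $7,564; $5,673; $3,782; $1,891

Depreciable base = $62,948 − $10,000 = $52,948.
Sum of the years' digits = 7+6+5+4+3+2+1 = 28.
Year 1: $52,948 × 7/28 = $13,237. Book value $49,711.
Year 2: $52,948 × 6/28 = $11,346. Book value $38,365.
Year 3: $52,948 × 5/28 = $9,455. Book value $28,910.
Year 4: $52,948 × 4/28 = $7,564. Book value $21,346.
Year 5: $52,948 × 3/28 = $5,673. Book value $15,673.
Year 6: $52,948 × 2/28 = $3,782. Book value $11,891.
Year 7: $52,948 × 1/28 = $1,891. Book value $10,000.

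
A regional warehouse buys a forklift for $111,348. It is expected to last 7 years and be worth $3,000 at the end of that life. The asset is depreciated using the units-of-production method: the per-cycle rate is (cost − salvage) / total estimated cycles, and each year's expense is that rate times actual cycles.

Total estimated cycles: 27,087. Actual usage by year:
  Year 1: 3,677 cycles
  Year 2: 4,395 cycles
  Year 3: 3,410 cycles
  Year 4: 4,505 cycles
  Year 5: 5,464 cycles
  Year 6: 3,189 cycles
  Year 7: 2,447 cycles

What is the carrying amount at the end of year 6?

Depreciable base = $111,348 − $3,000 = $108,348.
Rate = $108,348 / 27,087 cycles = $4 per cycle.
Year 1: 3,677 × $4 = $14,708. Book value $96,640.
Year 2: 4,395 × $4 = $17,580. Book value $79,060.
Year 3: 3,410 × $4 = $13,640. Book value $65,420.
Year 4: 4,505 × $4 = $18,020. Book value $47,400.
Year 5: 5,464 × $4 = $21,856. Book value $25,544.
Year 6: 3,189 × $4 = $12,756. Book value $12,788.

$12,788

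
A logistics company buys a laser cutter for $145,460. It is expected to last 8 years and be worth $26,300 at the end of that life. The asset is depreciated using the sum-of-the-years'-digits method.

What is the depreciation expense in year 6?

Depreciable base = $145,460 − $26,300 = $119,160.
Sum of the years' digits = 8+7+6+5+4+3+2+1 = 36.
Year 1: $119,160 × 8/36 = $26,480. Book value $118,980.
Year 2: $119,160 × 7/36 = $23,170. Book value $95,810.
Year 3: $119,160 × 6/36 = $19,860. Book value $75,950.
Year 4: $119,160 × 5/36 = $16,550. Book value $59,400.
Year 5: $119,160 × 4/36 = $13,240. Book value $46,160.
Year 6: $119,160 × 3/36 = $9,930. Book value $36,230.

$9,930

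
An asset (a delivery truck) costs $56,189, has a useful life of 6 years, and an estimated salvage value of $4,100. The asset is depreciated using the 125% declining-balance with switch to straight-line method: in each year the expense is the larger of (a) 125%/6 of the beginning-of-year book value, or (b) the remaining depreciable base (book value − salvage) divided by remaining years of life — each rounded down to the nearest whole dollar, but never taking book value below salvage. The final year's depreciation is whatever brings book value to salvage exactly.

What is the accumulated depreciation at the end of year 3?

Depreciable base = $56,189 − $4,100 = $52,089.
Year 1: DB = ⌊$56,189 × 125%/6⌋ = $11,706; SL = ⌊$52,089/6⌋ = $8,681 → take DB $11,706. Book value $44,483.
Year 2: DB = ⌊$44,483 × 125%/6⌋ = $9,267; SL = ⌊$40,383/5⌋ = $8,076 → take DB $9,267. Book value $35,216.
Year 3: DB = ⌊$35,216 × 125%/6⌋ = $7,336; SL = ⌊$31,116/4⌋ = $7,779 → take SL $7,779. Book value $27,437.
Accumulated through year 3 = $56,189 − $27,437 = $28,752.

$28,752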